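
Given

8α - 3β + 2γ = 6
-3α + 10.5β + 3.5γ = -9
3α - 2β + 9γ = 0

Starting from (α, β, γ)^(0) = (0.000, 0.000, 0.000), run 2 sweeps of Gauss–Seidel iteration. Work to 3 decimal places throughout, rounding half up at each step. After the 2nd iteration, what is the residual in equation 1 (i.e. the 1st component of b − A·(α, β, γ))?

Iteration 1:
  α = (6 - (-3)·0.000 - (2)·0.000) / (8) = 0.750
  β = (-9 - (-3)·0.750 - (3.5)·0.000) / (10.5) = -0.643
  γ = (0 - (3)·0.750 - (-2)·-0.643) / (9) = -0.393
Iteration 2:
  α = (6 - (-3)·-0.643 - (2)·-0.393) / (8) = 0.607
  β = (-9 - (-3)·0.607 - (3.5)·-0.393) / (10.5) = -0.553
  γ = (0 - (3)·0.607 - (-2)·-0.553) / (9) = -0.325
Residual b − A·x = (0.135, -0.235, -0.002)

0.135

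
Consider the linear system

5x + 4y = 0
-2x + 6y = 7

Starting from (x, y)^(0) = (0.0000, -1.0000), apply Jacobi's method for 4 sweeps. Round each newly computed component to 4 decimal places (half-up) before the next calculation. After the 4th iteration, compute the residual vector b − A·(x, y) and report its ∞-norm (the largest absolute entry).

0.9242

Iteration 1:
  x = (0 - (4)·-1.0000) / (5) = 0.8000
  y = (7 - (-2)·0.0000) / (6) = 1.1667
Iteration 2:
  x = (0 - (4)·1.1667) / (5) = -0.9334
  y = (7 - (-2)·0.8000) / (6) = 1.4333
Iteration 3:
  x = (0 - (4)·1.4333) / (5) = -1.1466
  y = (7 - (-2)·-0.9334) / (6) = 0.8555
Iteration 4:
  x = (0 - (4)·0.8555) / (5) = -0.6844
  y = (7 - (-2)·-1.1466) / (6) = 0.7845
Residual b − A·x = (0.2840, 0.9242); ∞-norm = 0.9242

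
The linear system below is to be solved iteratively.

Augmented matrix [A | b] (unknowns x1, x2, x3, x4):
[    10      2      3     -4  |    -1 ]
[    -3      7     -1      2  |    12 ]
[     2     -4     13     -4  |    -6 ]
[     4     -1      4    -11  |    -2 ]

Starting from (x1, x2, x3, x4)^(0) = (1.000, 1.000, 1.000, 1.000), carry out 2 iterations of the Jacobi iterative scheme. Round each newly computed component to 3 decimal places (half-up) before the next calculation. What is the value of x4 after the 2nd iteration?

Iteration 1:
  x1 = (-1 - (2)·1.000 - (3)·1.000 - (-4)·1.000) / (10) = -0.200
  x2 = (12 - (-3)·1.000 - (-1)·1.000 - (2)·1.000) / (7) = 2.000
  x3 = (-6 - (2)·1.000 - (-4)·1.000 - (-4)·1.000) / (13) = 0.000
  x4 = (-2 - (4)·1.000 - (-1)·1.000 - (4)·1.000) / (-11) = 0.818
Iteration 2:
  x1 = (-1 - (2)·2.000 - (3)·0.000 - (-4)·0.818) / (10) = -0.173
  x2 = (12 - (-3)·-0.200 - (-1)·0.000 - (2)·0.818) / (7) = 1.395
  x3 = (-6 - (2)·-0.200 - (-4)·2.000 - (-4)·0.818) / (13) = 0.436
  x4 = (-2 - (4)·-0.200 - (-1)·2.000 - (4)·0.000) / (-11) = -0.073

-0.073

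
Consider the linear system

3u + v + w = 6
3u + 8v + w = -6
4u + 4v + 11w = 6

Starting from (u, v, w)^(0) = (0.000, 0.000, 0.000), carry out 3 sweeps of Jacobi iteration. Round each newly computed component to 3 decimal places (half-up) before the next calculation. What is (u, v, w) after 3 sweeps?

Iteration 1:
  u = (6 - (1)·0.000 - (1)·0.000) / (3) = 2.000
  v = (-6 - (3)·0.000 - (1)·0.000) / (8) = -0.750
  w = (6 - (4)·0.000 - (4)·0.000) / (11) = 0.545
Iteration 2:
  u = (6 - (1)·-0.750 - (1)·0.545) / (3) = 2.068
  v = (-6 - (3)·2.000 - (1)·0.545) / (8) = -1.568
  w = (6 - (4)·2.000 - (4)·-0.750) / (11) = 0.091
Iteration 3:
  u = (6 - (1)·-1.568 - (1)·0.091) / (3) = 2.492
  v = (-6 - (3)·2.068 - (1)·0.091) / (8) = -1.537
  w = (6 - (4)·2.068 - (4)·-1.568) / (11) = 0.364

(2.492, -1.537, 0.364)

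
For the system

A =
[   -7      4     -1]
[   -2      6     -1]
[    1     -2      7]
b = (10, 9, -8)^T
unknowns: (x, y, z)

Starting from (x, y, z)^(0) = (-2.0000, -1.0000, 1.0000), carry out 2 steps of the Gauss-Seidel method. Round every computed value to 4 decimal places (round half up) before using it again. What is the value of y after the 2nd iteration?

1.1380

Iteration 1:
  x = (10 - (4)·-1.0000 - (-1)·1.0000) / (-7) = -2.1429
  y = (9 - (-2)·-2.1429 - (-1)·1.0000) / (6) = 0.9524
  z = (-8 - (1)·-2.1429 - (-2)·0.9524) / (7) = -0.5646
Iteration 2:
  x = (10 - (4)·0.9524 - (-1)·-0.5646) / (-7) = -0.8037
  y = (9 - (-2)·-0.8037 - (-1)·-0.5646) / (6) = 1.1380
  z = (-8 - (1)·-0.8037 - (-2)·1.1380) / (7) = -0.7029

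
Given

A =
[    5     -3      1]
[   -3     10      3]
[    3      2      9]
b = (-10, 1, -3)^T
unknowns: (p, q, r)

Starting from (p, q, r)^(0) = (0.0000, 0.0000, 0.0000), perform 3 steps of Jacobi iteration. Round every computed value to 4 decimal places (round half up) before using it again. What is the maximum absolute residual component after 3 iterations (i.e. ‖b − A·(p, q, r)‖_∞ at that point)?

Iteration 1:
  p = (-10 - (-3)·0.0000 - (1)·0.0000) / (5) = -2.0000
  q = (1 - (-3)·0.0000 - (3)·0.0000) / (10) = 0.1000
  r = (-3 - (3)·0.0000 - (2)·0.0000) / (9) = -0.3333
Iteration 2:
  p = (-10 - (-3)·0.1000 - (1)·-0.3333) / (5) = -1.8733
  q = (1 - (-3)·-2.0000 - (3)·-0.3333) / (10) = -0.4000
  r = (-3 - (3)·-2.0000 - (2)·0.1000) / (9) = 0.3111
Iteration 3:
  p = (-10 - (-3)·-0.4000 - (1)·0.3111) / (5) = -2.3022
  q = (1 - (-3)·-1.8733 - (3)·0.3111) / (10) = -0.5553
  r = (-3 - (3)·-1.8733 - (2)·-0.4000) / (9) = 0.3800
Residual b − A·x = (-0.5349, -1.4936, 1.5972); ∞-norm = 1.5972

1.5972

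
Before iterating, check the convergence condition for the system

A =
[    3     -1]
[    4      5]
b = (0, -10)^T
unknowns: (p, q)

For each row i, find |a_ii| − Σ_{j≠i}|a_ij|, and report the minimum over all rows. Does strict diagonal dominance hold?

1

row 1: |3| − (1) = 2
row 2: |5| − (4) = 1
minimum over rows = 1 → strictly diagonally dominant (convergence guaranteed)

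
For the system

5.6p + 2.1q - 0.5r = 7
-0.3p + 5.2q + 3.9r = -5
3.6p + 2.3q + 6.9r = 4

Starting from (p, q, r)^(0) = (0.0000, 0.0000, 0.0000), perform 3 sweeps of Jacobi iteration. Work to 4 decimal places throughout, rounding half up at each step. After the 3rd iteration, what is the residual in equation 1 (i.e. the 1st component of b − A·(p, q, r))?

-0.6195

Iteration 1:
  p = (7 - (2.1)·0.0000 - (-0.5)·0.0000) / (5.6) = 1.2500
  q = (-5 - (-0.3)·0.0000 - (3.9)·0.0000) / (5.2) = -0.9615
  r = (4 - (3.6)·0.0000 - (2.3)·0.0000) / (6.9) = 0.5797
Iteration 2:
  p = (7 - (2.1)·-0.9615 - (-0.5)·0.5797) / (5.6) = 1.6623
  q = (-5 - (-0.3)·1.2500 - (3.9)·0.5797) / (5.2) = -1.3242
  r = (4 - (3.6)·1.2500 - (2.3)·-0.9615) / (6.9) = 0.2480
Iteration 3:
  p = (7 - (2.1)·-1.3242 - (-0.5)·0.2480) / (5.6) = 1.7687
  q = (-5 - (-0.3)·1.6623 - (3.9)·0.2480) / (5.2) = -1.0516
  r = (4 - (3.6)·1.6623 - (2.3)·-1.3242) / (6.9) = 0.1538
Residual b − A·x = (-0.6195, 0.3991, -1.0099)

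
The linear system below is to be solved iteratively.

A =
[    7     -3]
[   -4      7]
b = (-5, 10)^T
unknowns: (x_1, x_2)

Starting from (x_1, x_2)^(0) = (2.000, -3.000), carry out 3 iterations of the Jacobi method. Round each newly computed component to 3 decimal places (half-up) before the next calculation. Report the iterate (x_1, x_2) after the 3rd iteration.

(-0.592, 1.650)

Iteration 1:
  x_1 = (-5 - (-3)·-3.000) / (7) = -2.000
  x_2 = (10 - (-4)·2.000) / (7) = 2.571
Iteration 2:
  x_1 = (-5 - (-3)·2.571) / (7) = 0.388
  x_2 = (10 - (-4)·-2.000) / (7) = 0.286
Iteration 3:
  x_1 = (-5 - (-3)·0.286) / (7) = -0.592
  x_2 = (10 - (-4)·0.388) / (7) = 1.650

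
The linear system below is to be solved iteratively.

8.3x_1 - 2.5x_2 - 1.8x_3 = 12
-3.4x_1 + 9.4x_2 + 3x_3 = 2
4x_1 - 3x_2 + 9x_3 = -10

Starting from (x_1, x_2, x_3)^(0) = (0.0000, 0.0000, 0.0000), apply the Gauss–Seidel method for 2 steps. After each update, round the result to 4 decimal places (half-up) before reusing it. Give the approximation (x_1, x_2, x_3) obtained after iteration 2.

Iteration 1:
  x_1 = (12 - (-2.5)·0.0000 - (-1.8)·0.0000) / (8.3) = 1.4458
  x_2 = (2 - (-3.4)·1.4458 - (3)·0.0000) / (9.4) = 0.7357
  x_3 = (-10 - (4)·1.4458 - (-3)·0.7357) / (9) = -1.5085
Iteration 2:
  x_1 = (12 - (-2.5)·0.7357 - (-1.8)·-1.5085) / (8.3) = 1.3402
  x_2 = (2 - (-3.4)·1.3402 - (3)·-1.5085) / (9.4) = 1.1790
  x_3 = (-10 - (4)·1.3402 - (-3)·1.1790) / (9) = -1.3138

(1.3402, 1.1790, -1.3138)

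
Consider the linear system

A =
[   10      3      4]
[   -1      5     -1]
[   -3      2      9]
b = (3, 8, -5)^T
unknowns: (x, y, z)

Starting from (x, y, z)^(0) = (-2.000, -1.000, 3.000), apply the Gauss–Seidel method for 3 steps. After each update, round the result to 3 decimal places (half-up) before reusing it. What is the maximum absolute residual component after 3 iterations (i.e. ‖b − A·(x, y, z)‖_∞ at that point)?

Iteration 1:
  x = (3 - (3)·-1.000 - (4)·3.000) / (10) = -0.600
  y = (8 - (-1)·-0.600 - (-1)·3.000) / (5) = 2.080
  z = (-5 - (-3)·-0.600 - (2)·2.080) / (9) = -1.218
Iteration 2:
  x = (3 - (3)·2.080 - (4)·-1.218) / (10) = 0.163
  y = (8 - (-1)·0.163 - (-1)·-1.218) / (5) = 1.389
  z = (-5 - (-3)·0.163 - (2)·1.389) / (9) = -0.810
Iteration 3:
  x = (3 - (3)·1.389 - (4)·-0.810) / (10) = 0.207
  y = (8 - (-1)·0.207 - (-1)·-0.810) / (5) = 1.479
  z = (-5 - (-3)·0.207 - (2)·1.479) / (9) = -0.815
Residual b − A·x = (-0.247, -0.003, -0.002); ∞-norm = 0.247

0.247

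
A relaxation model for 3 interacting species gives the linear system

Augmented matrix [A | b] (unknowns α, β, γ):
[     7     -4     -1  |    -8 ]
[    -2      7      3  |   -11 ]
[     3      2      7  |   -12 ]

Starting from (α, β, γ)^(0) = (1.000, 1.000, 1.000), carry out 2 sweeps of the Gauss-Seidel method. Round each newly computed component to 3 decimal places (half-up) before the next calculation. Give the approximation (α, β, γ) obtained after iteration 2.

(-2.488, -1.886, -0.109)

Iteration 1:
  α = (-8 - (-4)·1.000 - (-1)·1.000) / (7) = -0.429
  β = (-11 - (-2)·-0.429 - (3)·1.000) / (7) = -2.123
  γ = (-12 - (3)·-0.429 - (2)·-2.123) / (7) = -0.924
Iteration 2:
  α = (-8 - (-4)·-2.123 - (-1)·-0.924) / (7) = -2.488
  β = (-11 - (-2)·-2.488 - (3)·-0.924) / (7) = -1.886
  γ = (-12 - (3)·-2.488 - (2)·-1.886) / (7) = -0.109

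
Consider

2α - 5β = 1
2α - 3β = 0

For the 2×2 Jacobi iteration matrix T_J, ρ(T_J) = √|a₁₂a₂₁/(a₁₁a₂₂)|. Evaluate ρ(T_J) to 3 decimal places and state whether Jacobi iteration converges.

a₁₂a₂₁/(a₁₁a₂₂) = (-5)·(2) / ((2)·(-3)) = 1.666667
ρ = √|1.666667| = √1.666667 = 1.291
ρ > 1, so Jacobi diverges

1.291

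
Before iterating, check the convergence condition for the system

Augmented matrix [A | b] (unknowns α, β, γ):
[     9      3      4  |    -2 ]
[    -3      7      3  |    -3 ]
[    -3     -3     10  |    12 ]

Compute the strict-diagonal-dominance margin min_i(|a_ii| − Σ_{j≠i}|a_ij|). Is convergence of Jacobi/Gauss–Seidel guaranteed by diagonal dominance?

row 1: |9| − (3+4) = 2
row 2: |7| − (3+3) = 1
row 3: |10| − (3+3) = 4
minimum over rows = 1 → strictly diagonally dominant (convergence guaranteed)

1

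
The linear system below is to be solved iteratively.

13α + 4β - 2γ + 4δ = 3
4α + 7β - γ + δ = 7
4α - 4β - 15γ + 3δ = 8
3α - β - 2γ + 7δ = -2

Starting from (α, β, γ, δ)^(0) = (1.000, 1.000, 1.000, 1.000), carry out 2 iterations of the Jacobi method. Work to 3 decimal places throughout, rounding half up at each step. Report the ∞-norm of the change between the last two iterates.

Iteration 1:
  α = (3 - (4)·1.000 - (-2)·1.000 - (4)·1.000) / (13) = -0.231
  β = (7 - (4)·1.000 - (-1)·1.000 - (1)·1.000) / (7) = 0.429
  γ = (8 - (4)·1.000 - (-4)·1.000 - (3)·1.000) / (-15) = -0.333
  δ = (-2 - (3)·1.000 - (-1)·1.000 - (-2)·1.000) / (7) = -0.286
Iteration 2:
  α = (3 - (4)·0.429 - (-2)·-0.333 - (4)·-0.286) / (13) = 0.136
  β = (7 - (4)·-0.231 - (-1)·-0.333 - (1)·-0.286) / (7) = 1.125
  γ = (8 - (4)·-0.231 - (-4)·0.429 - (3)·-0.286) / (-15) = -0.767
  δ = (-2 - (3)·-0.231 - (-1)·0.429 - (-2)·-0.333) / (7) = -0.221
Change: (0.367, 0.696, -0.434, 0.065) → max |·| = 0.696

0.696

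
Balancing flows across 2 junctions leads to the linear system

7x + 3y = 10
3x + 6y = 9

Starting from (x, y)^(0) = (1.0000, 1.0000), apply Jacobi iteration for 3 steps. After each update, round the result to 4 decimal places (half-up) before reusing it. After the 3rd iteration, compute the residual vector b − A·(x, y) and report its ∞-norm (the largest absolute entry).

Iteration 1:
  x = (10 - (3)·1.0000) / (7) = 1.0000
  y = (9 - (3)·1.0000) / (6) = 1.0000
Iteration 2:
  x = (10 - (3)·1.0000) / (7) = 1.0000
  y = (9 - (3)·1.0000) / (6) = 1.0000
Iteration 3:
  x = (10 - (3)·1.0000) / (7) = 1.0000
  y = (9 - (3)·1.0000) / (6) = 1.0000
Residual b − A·x = (0.0000, 0.0000); ∞-norm = 0.0000

0.0000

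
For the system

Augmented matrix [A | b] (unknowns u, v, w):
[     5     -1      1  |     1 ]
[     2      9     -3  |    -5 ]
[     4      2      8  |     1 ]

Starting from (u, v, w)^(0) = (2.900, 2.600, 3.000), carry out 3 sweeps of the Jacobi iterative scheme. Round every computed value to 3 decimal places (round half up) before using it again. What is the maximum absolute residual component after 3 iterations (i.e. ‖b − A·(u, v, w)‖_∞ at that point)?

1.385

Iteration 1:
  u = (1 - (-1)·2.600 - (1)·3.000) / (5) = 0.120
  v = (-5 - (2)·2.900 - (-3)·3.000) / (9) = -0.200
  w = (1 - (4)·2.900 - (2)·2.600) / (8) = -1.975
Iteration 2:
  u = (1 - (-1)·-0.200 - (1)·-1.975) / (5) = 0.555
  v = (-5 - (2)·0.120 - (-3)·-1.975) / (9) = -1.241
  w = (1 - (4)·0.120 - (2)·-0.200) / (8) = 0.115
Iteration 3:
  u = (1 - (-1)·-1.241 - (1)·0.115) / (5) = -0.071
  v = (-5 - (2)·0.555 - (-3)·0.115) / (9) = -0.641
  w = (1 - (4)·0.555 - (2)·-1.241) / (8) = 0.158
Residual b − A·x = (0.556, 1.385, 1.302); ∞-norm = 1.385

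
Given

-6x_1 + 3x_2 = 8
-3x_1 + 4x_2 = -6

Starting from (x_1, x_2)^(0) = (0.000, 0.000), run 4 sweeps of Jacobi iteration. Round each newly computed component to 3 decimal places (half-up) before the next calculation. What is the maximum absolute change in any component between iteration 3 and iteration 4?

Iteration 1:
  x_1 = (8 - (3)·0.000) / (-6) = -1.333
  x_2 = (-6 - (-3)·0.000) / (4) = -1.500
Iteration 2:
  x_1 = (8 - (3)·-1.500) / (-6) = -2.083
  x_2 = (-6 - (-3)·-1.333) / (4) = -2.500
Iteration 3:
  x_1 = (8 - (3)·-2.500) / (-6) = -2.583
  x_2 = (-6 - (-3)·-2.083) / (4) = -3.062
Iteration 4:
  x_1 = (8 - (3)·-3.062) / (-6) = -2.864
  x_2 = (-6 - (-3)·-2.583) / (4) = -3.437
Change: (-0.281, -0.375) → max |·| = 0.375

0.375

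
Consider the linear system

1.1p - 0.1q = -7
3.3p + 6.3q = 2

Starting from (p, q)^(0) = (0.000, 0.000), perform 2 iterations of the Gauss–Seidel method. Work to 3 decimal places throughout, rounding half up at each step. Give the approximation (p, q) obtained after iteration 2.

(-6.032, 3.477)

Iteration 1:
  p = (-7 - (-0.1)·0.000) / (1.1) = -6.364
  q = (2 - (3.3)·-6.364) / (6.3) = 3.651
Iteration 2:
  p = (-7 - (-0.1)·3.651) / (1.1) = -6.032
  q = (2 - (3.3)·-6.032) / (6.3) = 3.477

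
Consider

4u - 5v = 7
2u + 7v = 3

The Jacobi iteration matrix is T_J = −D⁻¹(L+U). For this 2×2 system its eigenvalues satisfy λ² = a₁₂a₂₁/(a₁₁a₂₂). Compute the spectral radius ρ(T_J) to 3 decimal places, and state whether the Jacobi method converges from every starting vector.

0.598

a₁₂a₂₁/(a₁₁a₂₂) = (-5)·(2) / ((4)·(7)) = -0.357143
ρ = √|-0.357143| = √0.357143 = 0.598
ρ < 1, so Jacobi converges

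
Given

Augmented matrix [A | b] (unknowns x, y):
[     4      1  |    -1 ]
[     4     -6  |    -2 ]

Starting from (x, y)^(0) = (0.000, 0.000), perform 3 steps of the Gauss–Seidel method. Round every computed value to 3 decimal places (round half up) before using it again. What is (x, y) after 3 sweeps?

(-0.285, 0.143)

Iteration 1:
  x = (-1 - (1)·0.000) / (4) = -0.250
  y = (-2 - (4)·-0.250) / (-6) = 0.167
Iteration 2:
  x = (-1 - (1)·0.167) / (4) = -0.292
  y = (-2 - (4)·-0.292) / (-6) = 0.139
Iteration 3:
  x = (-1 - (1)·0.139) / (4) = -0.285
  y = (-2 - (4)·-0.285) / (-6) = 0.143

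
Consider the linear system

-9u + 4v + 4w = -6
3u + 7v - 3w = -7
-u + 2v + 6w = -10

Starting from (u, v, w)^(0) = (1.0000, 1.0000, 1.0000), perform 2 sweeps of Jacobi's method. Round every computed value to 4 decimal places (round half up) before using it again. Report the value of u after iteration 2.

-0.5926

Iteration 1:
  u = (-6 - (4)·1.0000 - (4)·1.0000) / (-9) = 1.5556
  v = (-7 - (3)·1.0000 - (-3)·1.0000) / (7) = -1.0000
  w = (-10 - (-1)·1.0000 - (2)·1.0000) / (6) = -1.8333
Iteration 2:
  u = (-6 - (4)·-1.0000 - (4)·-1.8333) / (-9) = -0.5926
  v = (-7 - (3)·1.5556 - (-3)·-1.8333) / (7) = -2.4524
  w = (-10 - (-1)·1.5556 - (2)·-1.0000) / (6) = -1.0741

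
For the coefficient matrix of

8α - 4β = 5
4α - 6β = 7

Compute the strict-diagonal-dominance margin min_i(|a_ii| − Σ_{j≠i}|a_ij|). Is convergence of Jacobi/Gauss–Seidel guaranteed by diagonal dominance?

row 1: |8| − (4) = 4
row 2: |-6| − (4) = 2
minimum over rows = 2 → strictly diagonally dominant (convergence guaranteed)

2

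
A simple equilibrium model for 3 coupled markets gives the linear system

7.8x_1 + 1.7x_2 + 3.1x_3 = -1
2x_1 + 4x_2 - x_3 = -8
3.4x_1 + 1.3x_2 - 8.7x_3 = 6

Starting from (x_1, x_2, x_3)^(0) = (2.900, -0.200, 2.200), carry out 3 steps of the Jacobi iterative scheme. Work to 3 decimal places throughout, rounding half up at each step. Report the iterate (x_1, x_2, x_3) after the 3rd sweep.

Iteration 1:
  x_1 = (-1 - (1.7)·-0.200 - (3.1)·2.200) / (7.8) = -0.959
  x_2 = (-8 - (2)·2.900 - (-1)·2.200) / (4) = -2.900
  x_3 = (6 - (3.4)·2.900 - (1.3)·-0.200) / (-8.7) = 0.414
Iteration 2:
  x_1 = (-1 - (1.7)·-2.900 - (3.1)·0.414) / (7.8) = 0.339
  x_2 = (-8 - (2)·-0.959 - (-1)·0.414) / (4) = -1.417
  x_3 = (6 - (3.4)·-0.959 - (1.3)·-2.900) / (-8.7) = -1.498
Iteration 3:
  x_1 = (-1 - (1.7)·-1.417 - (3.1)·-1.498) / (7.8) = 0.776
  x_2 = (-8 - (2)·0.339 - (-1)·-1.498) / (4) = -2.544
  x_3 = (6 - (3.4)·0.339 - (1.3)·-1.417) / (-8.7) = -0.769

(0.776, -2.544, -0.769)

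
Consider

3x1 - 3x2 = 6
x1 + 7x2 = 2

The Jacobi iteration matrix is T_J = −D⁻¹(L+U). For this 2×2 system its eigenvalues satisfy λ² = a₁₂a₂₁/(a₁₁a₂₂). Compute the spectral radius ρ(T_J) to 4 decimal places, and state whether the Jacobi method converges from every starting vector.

a₁₂a₂₁/(a₁₁a₂₂) = (-3)·(1) / ((3)·(7)) = -0.142857
ρ = √|-0.142857| = √0.142857 = 0.3780
ρ < 1, so Jacobi converges

0.3780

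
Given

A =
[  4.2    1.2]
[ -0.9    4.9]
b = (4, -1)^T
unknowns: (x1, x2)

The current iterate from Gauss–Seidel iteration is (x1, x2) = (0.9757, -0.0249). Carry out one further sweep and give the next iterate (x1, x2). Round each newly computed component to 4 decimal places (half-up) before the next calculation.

One sweep:
  x1 = (4 - (1.2)·-0.0249) / (4.2) = 0.9595
  x2 = (-1 - (-0.9)·0.9595) / (4.9) = -0.0278

(0.9595, -0.0278)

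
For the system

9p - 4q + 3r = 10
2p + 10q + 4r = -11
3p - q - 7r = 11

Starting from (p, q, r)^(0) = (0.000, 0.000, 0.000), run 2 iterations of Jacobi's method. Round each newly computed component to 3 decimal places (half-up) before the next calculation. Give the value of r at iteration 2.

-0.938

Iteration 1:
  p = (10 - (-4)·0.000 - (3)·0.000) / (9) = 1.111
  q = (-11 - (2)·0.000 - (4)·0.000) / (10) = -1.100
  r = (11 - (3)·0.000 - (-1)·0.000) / (-7) = -1.571
Iteration 2:
  p = (10 - (-4)·-1.100 - (3)·-1.571) / (9) = 1.146
  q = (-11 - (2)·1.111 - (4)·-1.571) / (10) = -0.694
  r = (11 - (3)·1.111 - (-1)·-1.100) / (-7) = -0.938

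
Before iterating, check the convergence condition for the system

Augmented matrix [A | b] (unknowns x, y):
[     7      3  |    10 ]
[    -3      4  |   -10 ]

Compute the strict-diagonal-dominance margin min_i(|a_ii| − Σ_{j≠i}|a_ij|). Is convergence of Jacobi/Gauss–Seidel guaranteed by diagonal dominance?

1

row 1: |7| − (3) = 4
row 2: |4| − (3) = 1
minimum over rows = 1 → strictly diagonally dominant (convergence guaranteed)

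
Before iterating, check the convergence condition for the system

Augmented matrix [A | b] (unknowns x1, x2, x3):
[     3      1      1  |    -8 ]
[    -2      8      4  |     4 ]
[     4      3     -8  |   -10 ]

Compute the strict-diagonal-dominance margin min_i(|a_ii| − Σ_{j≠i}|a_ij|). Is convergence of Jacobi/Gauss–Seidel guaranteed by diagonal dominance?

row 1: |3| − (1+1) = 1
row 2: |8| − (2+4) = 2
row 3: |-8| − (4+3) = 1
minimum over rows = 1 → strictly diagonally dominant (convergence guaranteed)

1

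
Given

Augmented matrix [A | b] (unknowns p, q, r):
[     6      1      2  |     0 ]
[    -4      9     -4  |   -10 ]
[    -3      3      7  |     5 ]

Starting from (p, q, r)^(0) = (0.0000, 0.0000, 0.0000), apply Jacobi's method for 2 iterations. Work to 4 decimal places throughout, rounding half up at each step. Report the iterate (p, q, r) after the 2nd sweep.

Iteration 1:
  p = (0 - (1)·0.0000 - (2)·0.0000) / (6) = 0.0000
  q = (-10 - (-4)·0.0000 - (-4)·0.0000) / (9) = -1.1111
  r = (5 - (-3)·0.0000 - (3)·0.0000) / (7) = 0.7143
Iteration 2:
  p = (0 - (1)·-1.1111 - (2)·0.7143) / (6) = -0.0529
  q = (-10 - (-4)·0.0000 - (-4)·0.7143) / (9) = -0.7936
  r = (5 - (-3)·0.0000 - (3)·-1.1111) / (7) = 1.1905

(-0.0529, -0.7936, 1.1905)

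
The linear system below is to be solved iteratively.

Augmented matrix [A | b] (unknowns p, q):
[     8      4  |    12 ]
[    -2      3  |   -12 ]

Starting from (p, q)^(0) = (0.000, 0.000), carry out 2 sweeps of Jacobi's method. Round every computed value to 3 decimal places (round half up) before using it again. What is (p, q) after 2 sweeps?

Iteration 1:
  p = (12 - (4)·0.000) / (8) = 1.500
  q = (-12 - (-2)·0.000) / (3) = -4.000
Iteration 2:
  p = (12 - (4)·-4.000) / (8) = 3.500
  q = (-12 - (-2)·1.500) / (3) = -3.000

(3.500, -3.000)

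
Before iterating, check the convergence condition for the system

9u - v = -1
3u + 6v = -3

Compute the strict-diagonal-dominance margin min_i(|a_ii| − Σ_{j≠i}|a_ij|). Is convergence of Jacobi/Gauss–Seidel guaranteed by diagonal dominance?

3

row 1: |9| − (1) = 8
row 2: |6| − (3) = 3
minimum over rows = 3 → strictly diagonally dominant (convergence guaranteed)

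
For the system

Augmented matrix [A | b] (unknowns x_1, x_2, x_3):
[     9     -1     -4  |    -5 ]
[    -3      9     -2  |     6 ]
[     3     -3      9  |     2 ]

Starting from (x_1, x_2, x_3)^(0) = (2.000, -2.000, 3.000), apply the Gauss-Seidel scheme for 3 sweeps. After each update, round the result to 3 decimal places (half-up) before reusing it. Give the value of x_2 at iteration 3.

Iteration 1:
  x_1 = (-5 - (-1)·-2.000 - (-4)·3.000) / (9) = 0.556
  x_2 = (6 - (-3)·0.556 - (-2)·3.000) / (9) = 1.519
  x_3 = (2 - (3)·0.556 - (-3)·1.519) / (9) = 0.543
Iteration 2:
  x_1 = (-5 - (-1)·1.519 - (-4)·0.543) / (9) = -0.145
  x_2 = (6 - (-3)·-0.145 - (-2)·0.543) / (9) = 0.739
  x_3 = (2 - (3)·-0.145 - (-3)·0.739) / (9) = 0.517
Iteration 3:
  x_1 = (-5 - (-1)·0.739 - (-4)·0.517) / (9) = -0.244
  x_2 = (6 - (-3)·-0.244 - (-2)·0.517) / (9) = 0.700
  x_3 = (2 - (3)·-0.244 - (-3)·0.700) / (9) = 0.537

0.700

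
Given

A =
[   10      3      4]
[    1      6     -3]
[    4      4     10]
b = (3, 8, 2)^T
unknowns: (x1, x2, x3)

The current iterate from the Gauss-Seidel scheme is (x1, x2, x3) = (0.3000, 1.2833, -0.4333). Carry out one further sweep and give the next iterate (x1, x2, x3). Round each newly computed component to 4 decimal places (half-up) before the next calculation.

(0.0883, 1.1020, -0.2761)

One sweep:
  x1 = (3 - (3)·1.2833 - (4)·-0.4333) / (10) = 0.0883
  x2 = (8 - (1)·0.0883 - (-3)·-0.4333) / (6) = 1.1020
  x3 = (2 - (4)·0.0883 - (4)·1.1020) / (10) = -0.2761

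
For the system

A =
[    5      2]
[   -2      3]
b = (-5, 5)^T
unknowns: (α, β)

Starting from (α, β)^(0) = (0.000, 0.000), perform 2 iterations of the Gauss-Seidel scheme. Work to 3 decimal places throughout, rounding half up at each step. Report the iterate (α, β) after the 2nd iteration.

(-1.400, 0.733)

Iteration 1:
  α = (-5 - (2)·0.000) / (5) = -1.000
  β = (5 - (-2)·-1.000) / (3) = 1.000
Iteration 2:
  α = (-5 - (2)·1.000) / (5) = -1.400
  β = (5 - (-2)·-1.400) / (3) = 0.733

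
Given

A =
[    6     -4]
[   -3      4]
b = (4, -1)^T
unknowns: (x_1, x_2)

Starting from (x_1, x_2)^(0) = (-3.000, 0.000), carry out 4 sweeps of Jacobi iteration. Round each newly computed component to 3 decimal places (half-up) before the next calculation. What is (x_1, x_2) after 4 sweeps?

Iteration 1:
  x_1 = (4 - (-4)·0.000) / (6) = 0.667
  x_2 = (-1 - (-3)·-3.000) / (4) = -2.500
Iteration 2:
  x_1 = (4 - (-4)·-2.500) / (6) = -1.000
  x_2 = (-1 - (-3)·0.667) / (4) = 0.250
Iteration 3:
  x_1 = (4 - (-4)·0.250) / (6) = 0.833
  x_2 = (-1 - (-3)·-1.000) / (4) = -1.000
Iteration 4:
  x_1 = (4 - (-4)·-1.000) / (6) = 0.000
  x_2 = (-1 - (-3)·0.833) / (4) = 0.375

(0.000, 0.375)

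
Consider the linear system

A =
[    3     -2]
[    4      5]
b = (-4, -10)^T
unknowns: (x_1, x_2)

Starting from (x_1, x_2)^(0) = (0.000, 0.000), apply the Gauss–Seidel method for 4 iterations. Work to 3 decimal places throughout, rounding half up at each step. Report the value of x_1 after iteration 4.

-1.801

Iteration 1:
  x_1 = (-4 - (-2)·0.000) / (3) = -1.333
  x_2 = (-10 - (4)·-1.333) / (5) = -0.934
Iteration 2:
  x_1 = (-4 - (-2)·-0.934) / (3) = -1.956
  x_2 = (-10 - (4)·-1.956) / (5) = -0.435
Iteration 3:
  x_1 = (-4 - (-2)·-0.435) / (3) = -1.623
  x_2 = (-10 - (4)·-1.623) / (5) = -0.702
Iteration 4:
  x_1 = (-4 - (-2)·-0.702) / (3) = -1.801
  x_2 = (-10 - (4)·-1.801) / (5) = -0.559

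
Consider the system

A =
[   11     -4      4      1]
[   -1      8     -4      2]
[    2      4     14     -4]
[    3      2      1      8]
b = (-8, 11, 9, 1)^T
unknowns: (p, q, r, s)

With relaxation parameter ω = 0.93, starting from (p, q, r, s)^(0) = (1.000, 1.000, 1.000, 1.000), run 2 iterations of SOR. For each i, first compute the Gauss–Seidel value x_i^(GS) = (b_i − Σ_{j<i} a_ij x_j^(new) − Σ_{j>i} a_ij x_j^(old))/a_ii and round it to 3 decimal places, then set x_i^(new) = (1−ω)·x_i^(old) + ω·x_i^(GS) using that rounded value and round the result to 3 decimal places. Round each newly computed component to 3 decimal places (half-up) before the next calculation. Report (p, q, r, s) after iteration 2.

Iteration 1:
  p: GS value = (-8 - (-4)·1.000 - (4)·1.000 - (1)·1.000) / (11) = -0.818;  p ← (1−ω)·1.000 + ω·-0.818 = -0.691
  q: GS value = (11 - (-1)·-0.691 - (-4)·1.000 - (2)·1.000) / (8) = 1.539;  q ← (1−ω)·1.000 + ω·1.539 = 1.501
  r: GS value = (9 - (2)·-0.691 - (4)·1.501 - (-4)·1.000) / (14) = 0.598;  r ← (1−ω)·1.000 + ω·0.598 = 0.626
  s: GS value = (1 - (3)·-0.691 - (2)·1.501 - (1)·0.626) / (8) = -0.069;  s ← (1−ω)·1.000 + ω·-0.069 = 0.006
Iteration 2:
  p: GS value = (-8 - (-4)·1.501 - (4)·0.626 - (1)·0.006) / (11) = -0.410;  p ← (1−ω)·-0.691 + ω·-0.410 = -0.430
  q: GS value = (11 - (-1)·-0.430 - (-4)·0.626 - (2)·0.006) / (8) = 1.633;  q ← (1−ω)·1.501 + ω·1.633 = 1.624
  r: GS value = (9 - (2)·-0.430 - (4)·1.624 - (-4)·0.006) / (14) = 0.242;  r ← (1−ω)·0.626 + ω·0.242 = 0.269
  s: GS value = (1 - (3)·-0.430 - (2)·1.624 - (1)·0.269) / (8) = -0.153;  s ← (1−ω)·0.006 + ω·-0.153 = -0.142

(-0.430, 1.624, 0.269, -0.142)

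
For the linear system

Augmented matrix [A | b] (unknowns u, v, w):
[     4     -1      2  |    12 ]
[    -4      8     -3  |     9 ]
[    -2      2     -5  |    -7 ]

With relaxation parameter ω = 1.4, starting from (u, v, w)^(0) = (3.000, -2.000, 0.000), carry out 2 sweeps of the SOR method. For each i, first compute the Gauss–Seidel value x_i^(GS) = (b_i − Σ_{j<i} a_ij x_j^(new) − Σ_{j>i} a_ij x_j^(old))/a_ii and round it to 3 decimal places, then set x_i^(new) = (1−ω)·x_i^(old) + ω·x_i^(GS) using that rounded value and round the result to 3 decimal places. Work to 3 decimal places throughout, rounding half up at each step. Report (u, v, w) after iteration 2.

Iteration 1:
  u: GS value = (12 - (-1)·-2.000 - (2)·0.000) / (4) = 2.500;  u ← (1−ω)·3.000 + ω·2.500 = 2.300
  v: GS value = (9 - (-4)·2.300 - (-3)·0.000) / (8) = 2.275;  v ← (1−ω)·-2.000 + ω·2.275 = 3.985
  w: GS value = (-7 - (-2)·2.300 - (2)·3.985) / (-5) = 2.074;  w ← (1−ω)·0.000 + ω·2.074 = 2.904
Iteration 2:
  u: GS value = (12 - (-1)·3.985 - (2)·2.904) / (4) = 2.544;  u ← (1−ω)·2.300 + ω·2.544 = 2.642
  v: GS value = (9 - (-4)·2.642 - (-3)·2.904) / (8) = 3.535;  v ← (1−ω)·3.985 + ω·3.535 = 3.355
  w: GS value = (-7 - (-2)·2.642 - (2)·3.355) / (-5) = 1.685;  w ← (1−ω)·2.904 + ω·1.685 = 1.197

(2.642, 3.355, 1.197)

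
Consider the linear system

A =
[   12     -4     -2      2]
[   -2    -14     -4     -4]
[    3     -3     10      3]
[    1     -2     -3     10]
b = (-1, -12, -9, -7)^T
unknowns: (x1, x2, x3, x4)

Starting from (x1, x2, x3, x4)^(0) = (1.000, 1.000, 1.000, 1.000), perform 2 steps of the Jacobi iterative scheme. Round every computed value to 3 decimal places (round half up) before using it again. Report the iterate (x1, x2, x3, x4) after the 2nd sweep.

(-0.186, 1.250, -0.842, -1.056)

Iteration 1:
  x1 = (-1 - (-4)·1.000 - (-2)·1.000 - (2)·1.000) / (12) = 0.250
  x2 = (-12 - (-2)·1.000 - (-4)·1.000 - (-4)·1.000) / (-14) = 0.143
  x3 = (-9 - (3)·1.000 - (-3)·1.000 - (3)·1.000) / (10) = -1.200
  x4 = (-7 - (1)·1.000 - (-2)·1.000 - (-3)·1.000) / (10) = -0.300
Iteration 2:
  x1 = (-1 - (-4)·0.143 - (-2)·-1.200 - (2)·-0.300) / (12) = -0.186
  x2 = (-12 - (-2)·0.250 - (-4)·-1.200 - (-4)·-0.300) / (-14) = 1.250
  x3 = (-9 - (3)·0.250 - (-3)·0.143 - (3)·-0.300) / (10) = -0.842
  x4 = (-7 - (1)·0.250 - (-2)·0.143 - (-3)·-1.200) / (10) = -1.056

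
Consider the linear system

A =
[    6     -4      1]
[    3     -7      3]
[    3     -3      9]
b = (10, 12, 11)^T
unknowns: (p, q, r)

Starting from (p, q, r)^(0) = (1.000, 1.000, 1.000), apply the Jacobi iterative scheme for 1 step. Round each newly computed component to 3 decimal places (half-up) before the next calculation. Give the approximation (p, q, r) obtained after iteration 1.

Iteration 1:
  p = (10 - (-4)·1.000 - (1)·1.000) / (6) = 2.167
  q = (12 - (3)·1.000 - (3)·1.000) / (-7) = -0.857
  r = (11 - (3)·1.000 - (-3)·1.000) / (9) = 1.222

(2.167, -0.857, 1.222)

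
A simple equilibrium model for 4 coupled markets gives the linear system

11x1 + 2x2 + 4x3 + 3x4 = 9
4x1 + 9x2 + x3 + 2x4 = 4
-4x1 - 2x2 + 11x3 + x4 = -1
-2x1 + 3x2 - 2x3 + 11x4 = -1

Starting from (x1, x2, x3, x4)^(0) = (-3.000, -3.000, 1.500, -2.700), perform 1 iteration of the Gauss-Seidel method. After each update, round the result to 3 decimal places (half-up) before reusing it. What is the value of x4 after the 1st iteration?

Iteration 1:
  x1 = (9 - (2)·-3.000 - (4)·1.500 - (3)·-2.700) / (11) = 1.555
  x2 = (4 - (4)·1.555 - (1)·1.500 - (2)·-2.700) / (9) = 0.187
  x3 = (-1 - (-4)·1.555 - (-2)·0.187 - (1)·-2.700) / (11) = 0.754
  x4 = (-1 - (-2)·1.555 - (3)·0.187 - (-2)·0.754) / (11) = 0.278

0.278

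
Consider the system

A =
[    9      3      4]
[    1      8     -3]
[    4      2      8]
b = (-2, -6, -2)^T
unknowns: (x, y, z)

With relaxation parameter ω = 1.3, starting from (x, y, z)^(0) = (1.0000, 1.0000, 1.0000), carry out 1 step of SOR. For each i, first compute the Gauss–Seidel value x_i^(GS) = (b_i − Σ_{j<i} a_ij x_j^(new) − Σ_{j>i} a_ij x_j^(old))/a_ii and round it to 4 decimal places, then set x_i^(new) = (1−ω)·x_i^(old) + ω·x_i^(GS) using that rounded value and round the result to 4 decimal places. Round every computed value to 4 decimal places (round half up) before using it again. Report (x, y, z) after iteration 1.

Iteration 1:
  x: GS value = (-2 - (3)·1.0000 - (4)·1.0000) / (9) = -1.0000;  x ← (1−ω)·1.0000 + ω·-1.0000 = -1.6000
  y: GS value = (-6 - (1)·-1.6000 - (-3)·1.0000) / (8) = -0.1750;  y ← (1−ω)·1.0000 + ω·-0.1750 = -0.5275
  z: GS value = (-2 - (4)·-1.6000 - (2)·-0.5275) / (8) = 0.6819;  z ← (1−ω)·1.0000 + ω·0.6819 = 0.5865

(-1.6000, -0.5275, 0.5865)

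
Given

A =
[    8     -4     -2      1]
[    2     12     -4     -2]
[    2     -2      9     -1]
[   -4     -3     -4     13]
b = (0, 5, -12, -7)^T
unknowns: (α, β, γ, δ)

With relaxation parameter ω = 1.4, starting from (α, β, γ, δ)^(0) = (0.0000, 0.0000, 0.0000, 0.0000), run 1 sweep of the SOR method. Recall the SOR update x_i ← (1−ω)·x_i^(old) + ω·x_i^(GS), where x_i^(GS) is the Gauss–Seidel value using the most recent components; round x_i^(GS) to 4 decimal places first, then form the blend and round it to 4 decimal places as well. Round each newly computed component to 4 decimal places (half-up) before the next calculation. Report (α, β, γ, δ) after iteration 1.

(0.0000, 0.5834, -1.6852, -1.2914)

Iteration 1:
  α: GS value = (0 - (-4)·0.0000 - (-2)·0.0000 - (1)·0.0000) / (8) = 0.0000;  α ← (1−ω)·0.0000 + ω·0.0000 = 0.0000
  β: GS value = (5 - (2)·0.0000 - (-4)·0.0000 - (-2)·0.0000) / (12) = 0.4167;  β ← (1−ω)·0.0000 + ω·0.4167 = 0.5834
  γ: GS value = (-12 - (2)·0.0000 - (-2)·0.5834 - (-1)·0.0000) / (9) = -1.2037;  γ ← (1−ω)·0.0000 + ω·-1.2037 = -1.6852
  δ: GS value = (-7 - (-4)·0.0000 - (-3)·0.5834 - (-4)·-1.6852) / (13) = -0.9224;  δ ← (1−ω)·0.0000 + ω·-0.9224 = -1.2914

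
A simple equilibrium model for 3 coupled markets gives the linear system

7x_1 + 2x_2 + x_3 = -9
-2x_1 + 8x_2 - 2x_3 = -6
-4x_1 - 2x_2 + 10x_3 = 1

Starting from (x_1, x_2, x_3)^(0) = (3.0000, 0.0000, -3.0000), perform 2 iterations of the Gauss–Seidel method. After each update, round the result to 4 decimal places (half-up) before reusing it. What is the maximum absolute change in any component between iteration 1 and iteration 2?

0.6398

Iteration 1:
  x_1 = (-9 - (2)·0.0000 - (1)·-3.0000) / (7) = -0.8571
  x_2 = (-6 - (-2)·-0.8571 - (-2)·-3.0000) / (8) = -1.7143
  x_3 = (1 - (-4)·-0.8571 - (-2)·-1.7143) / (10) = -0.5857
Iteration 2:
  x_1 = (-9 - (2)·-1.7143 - (1)·-0.5857) / (7) = -0.7122
  x_2 = (-6 - (-2)·-0.7122 - (-2)·-0.5857) / (8) = -1.0745
  x_3 = (1 - (-4)·-0.7122 - (-2)·-1.0745) / (10) = -0.3998
Change: (0.1449, 0.6398, 0.1859) → max |·| = 0.6398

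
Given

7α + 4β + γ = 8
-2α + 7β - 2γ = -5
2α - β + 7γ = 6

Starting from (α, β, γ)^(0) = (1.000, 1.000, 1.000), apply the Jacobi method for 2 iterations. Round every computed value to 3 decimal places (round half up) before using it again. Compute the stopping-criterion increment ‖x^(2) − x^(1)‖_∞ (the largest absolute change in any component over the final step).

Iteration 1:
  α = (8 - (4)·1.000 - (1)·1.000) / (7) = 0.429
  β = (-5 - (-2)·1.000 - (-2)·1.000) / (7) = -0.143
  γ = (6 - (2)·1.000 - (-1)·1.000) / (7) = 0.714
Iteration 2:
  α = (8 - (4)·-0.143 - (1)·0.714) / (7) = 1.123
  β = (-5 - (-2)·0.429 - (-2)·0.714) / (7) = -0.388
  γ = (6 - (2)·0.429 - (-1)·-0.143) / (7) = 0.714
Change: (0.694, -0.245, 0.000) → max |·| = 0.694

0.694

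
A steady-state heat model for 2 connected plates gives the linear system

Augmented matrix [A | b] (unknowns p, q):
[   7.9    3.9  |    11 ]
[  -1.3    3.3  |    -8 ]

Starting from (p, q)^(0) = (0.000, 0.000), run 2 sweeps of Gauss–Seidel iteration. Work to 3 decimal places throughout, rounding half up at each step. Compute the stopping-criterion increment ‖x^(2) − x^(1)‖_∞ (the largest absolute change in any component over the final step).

0.927

Iteration 1:
  p = (11 - (3.9)·0.000) / (7.9) = 1.392
  q = (-8 - (-1.3)·1.392) / (3.3) = -1.876
Iteration 2:
  p = (11 - (3.9)·-1.876) / (7.9) = 2.319
  q = (-8 - (-1.3)·2.319) / (3.3) = -1.511
Change: (0.927, 0.365) → max |·| = 0.927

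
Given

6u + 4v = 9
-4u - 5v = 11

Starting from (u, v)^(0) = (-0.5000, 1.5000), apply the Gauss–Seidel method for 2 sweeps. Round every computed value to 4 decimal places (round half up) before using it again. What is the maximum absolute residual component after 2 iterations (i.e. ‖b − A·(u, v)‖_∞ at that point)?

8.7466

Iteration 1:
  u = (9 - (4)·1.5000) / (6) = 0.5000
  v = (11 - (-4)·0.5000) / (-5) = -2.6000
Iteration 2:
  u = (9 - (4)·-2.6000) / (6) = 3.2333
  v = (11 - (-4)·3.2333) / (-5) = -4.7866
Residual b − A·x = (8.7466, 0.0002); ∞-norm = 8.7466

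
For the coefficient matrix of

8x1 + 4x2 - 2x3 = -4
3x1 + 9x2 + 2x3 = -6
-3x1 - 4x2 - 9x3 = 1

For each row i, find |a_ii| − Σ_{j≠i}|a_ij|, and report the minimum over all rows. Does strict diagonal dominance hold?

row 1: |8| − (4+2) = 2
row 2: |9| − (3+2) = 4
row 3: |-9| − (3+4) = 2
minimum over rows = 2 → strictly diagonally dominant (convergence guaranteed)

2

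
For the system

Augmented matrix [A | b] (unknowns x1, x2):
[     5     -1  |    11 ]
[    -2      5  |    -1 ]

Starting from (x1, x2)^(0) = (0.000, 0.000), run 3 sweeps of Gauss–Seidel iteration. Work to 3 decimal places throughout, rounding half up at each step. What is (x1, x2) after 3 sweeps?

(2.347, 0.739)

Iteration 1:
  x1 = (11 - (-1)·0.000) / (5) = 2.200
  x2 = (-1 - (-2)·2.200) / (5) = 0.680
Iteration 2:
  x1 = (11 - (-1)·0.680) / (5) = 2.336
  x2 = (-1 - (-2)·2.336) / (5) = 0.734
Iteration 3:
  x1 = (11 - (-1)·0.734) / (5) = 2.347
  x2 = (-1 - (-2)·2.347) / (5) = 0.739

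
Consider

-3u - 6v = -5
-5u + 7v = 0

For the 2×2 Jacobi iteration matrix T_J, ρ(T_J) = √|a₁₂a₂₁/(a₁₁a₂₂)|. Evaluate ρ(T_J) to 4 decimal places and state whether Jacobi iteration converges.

1.1952

a₁₂a₂₁/(a₁₁a₂₂) = (-6)·(-5) / ((-3)·(7)) = -1.428571
ρ = √|-1.428571| = √1.428571 = 1.1952
ρ > 1, so Jacobi diverges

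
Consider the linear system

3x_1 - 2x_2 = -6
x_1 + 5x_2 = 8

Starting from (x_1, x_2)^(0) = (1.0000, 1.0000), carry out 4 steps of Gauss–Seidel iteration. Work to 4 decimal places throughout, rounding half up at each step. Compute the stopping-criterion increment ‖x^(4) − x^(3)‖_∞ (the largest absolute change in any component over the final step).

0.0103

Iteration 1:
  x_1 = (-6 - (-2)·1.0000) / (3) = -1.3333
  x_2 = (8 - (1)·-1.3333) / (5) = 1.8667
Iteration 2:
  x_1 = (-6 - (-2)·1.8667) / (3) = -0.7555
  x_2 = (8 - (1)·-0.7555) / (5) = 1.7511
Iteration 3:
  x_1 = (-6 - (-2)·1.7511) / (3) = -0.8326
  x_2 = (8 - (1)·-0.8326) / (5) = 1.7665
Iteration 4:
  x_1 = (-6 - (-2)·1.7665) / (3) = -0.8223
  x_2 = (8 - (1)·-0.8223) / (5) = 1.7645
Change: (0.0103, -0.0020) → max |·| = 0.0103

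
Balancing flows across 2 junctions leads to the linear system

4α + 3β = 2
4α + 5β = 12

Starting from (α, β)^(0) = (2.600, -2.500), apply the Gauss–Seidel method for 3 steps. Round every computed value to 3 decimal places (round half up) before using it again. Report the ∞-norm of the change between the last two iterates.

1.350

Iteration 1:
  α = (2 - (3)·-2.500) / (4) = 2.375
  β = (12 - (4)·2.375) / (5) = 0.500
Iteration 2:
  α = (2 - (3)·0.500) / (4) = 0.125
  β = (12 - (4)·0.125) / (5) = 2.300
Iteration 3:
  α = (2 - (3)·2.300) / (4) = -1.225
  β = (12 - (4)·-1.225) / (5) = 3.380
Change: (-1.350, 1.080) → max |·| = 1.350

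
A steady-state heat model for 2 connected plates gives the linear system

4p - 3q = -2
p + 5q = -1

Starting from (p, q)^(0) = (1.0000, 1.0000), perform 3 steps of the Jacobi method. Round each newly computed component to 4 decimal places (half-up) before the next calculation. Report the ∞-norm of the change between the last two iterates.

0.2100

Iteration 1:
  p = (-2 - (-3)·1.0000) / (4) = 0.2500
  q = (-1 - (1)·1.0000) / (5) = -0.4000
Iteration 2:
  p = (-2 - (-3)·-0.4000) / (4) = -0.8000
  q = (-1 - (1)·0.2500) / (5) = -0.2500
Iteration 3:
  p = (-2 - (-3)·-0.2500) / (4) = -0.6875
  q = (-1 - (1)·-0.8000) / (5) = -0.0400
Change: (0.1125, 0.2100) → max |·| = 0.2100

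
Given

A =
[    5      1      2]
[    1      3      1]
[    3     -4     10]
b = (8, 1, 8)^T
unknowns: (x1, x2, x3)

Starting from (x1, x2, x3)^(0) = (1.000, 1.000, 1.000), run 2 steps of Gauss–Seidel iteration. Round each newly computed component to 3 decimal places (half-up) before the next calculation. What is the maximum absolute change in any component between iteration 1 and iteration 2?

Iteration 1:
  x1 = (8 - (1)·1.000 - (2)·1.000) / (5) = 1.000
  x2 = (1 - (1)·1.000 - (1)·1.000) / (3) = -0.333
  x3 = (8 - (3)·1.000 - (-4)·-0.333) / (10) = 0.367
Iteration 2:
  x1 = (8 - (1)·-0.333 - (2)·0.367) / (5) = 1.520
  x2 = (1 - (1)·1.520 - (1)·0.367) / (3) = -0.296
  x3 = (8 - (3)·1.520 - (-4)·-0.296) / (10) = 0.226
Change: (0.520, 0.037, -0.141) → max |·| = 0.520

0.520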